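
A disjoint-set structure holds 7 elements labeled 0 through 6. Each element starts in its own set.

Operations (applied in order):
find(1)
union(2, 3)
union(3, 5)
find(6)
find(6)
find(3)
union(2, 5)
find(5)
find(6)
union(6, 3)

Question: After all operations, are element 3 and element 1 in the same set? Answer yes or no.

Answer: no

Derivation:
Step 1: find(1) -> no change; set of 1 is {1}
Step 2: union(2, 3) -> merged; set of 2 now {2, 3}
Step 3: union(3, 5) -> merged; set of 3 now {2, 3, 5}
Step 4: find(6) -> no change; set of 6 is {6}
Step 5: find(6) -> no change; set of 6 is {6}
Step 6: find(3) -> no change; set of 3 is {2, 3, 5}
Step 7: union(2, 5) -> already same set; set of 2 now {2, 3, 5}
Step 8: find(5) -> no change; set of 5 is {2, 3, 5}
Step 9: find(6) -> no change; set of 6 is {6}
Step 10: union(6, 3) -> merged; set of 6 now {2, 3, 5, 6}
Set of 3: {2, 3, 5, 6}; 1 is not a member.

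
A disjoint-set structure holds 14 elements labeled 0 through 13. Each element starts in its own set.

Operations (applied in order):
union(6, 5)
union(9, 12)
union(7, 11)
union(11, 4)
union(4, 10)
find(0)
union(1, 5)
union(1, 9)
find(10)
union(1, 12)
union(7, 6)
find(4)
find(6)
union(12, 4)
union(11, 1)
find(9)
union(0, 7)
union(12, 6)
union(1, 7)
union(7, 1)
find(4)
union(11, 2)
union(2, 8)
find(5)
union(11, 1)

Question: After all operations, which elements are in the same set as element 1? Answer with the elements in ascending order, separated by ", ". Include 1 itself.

Answer: 0, 1, 2, 4, 5, 6, 7, 8, 9, 10, 11, 12

Derivation:
Step 1: union(6, 5) -> merged; set of 6 now {5, 6}
Step 2: union(9, 12) -> merged; set of 9 now {9, 12}
Step 3: union(7, 11) -> merged; set of 7 now {7, 11}
Step 4: union(11, 4) -> merged; set of 11 now {4, 7, 11}
Step 5: union(4, 10) -> merged; set of 4 now {4, 7, 10, 11}
Step 6: find(0) -> no change; set of 0 is {0}
Step 7: union(1, 5) -> merged; set of 1 now {1, 5, 6}
Step 8: union(1, 9) -> merged; set of 1 now {1, 5, 6, 9, 12}
Step 9: find(10) -> no change; set of 10 is {4, 7, 10, 11}
Step 10: union(1, 12) -> already same set; set of 1 now {1, 5, 6, 9, 12}
Step 11: union(7, 6) -> merged; set of 7 now {1, 4, 5, 6, 7, 9, 10, 11, 12}
Step 12: find(4) -> no change; set of 4 is {1, 4, 5, 6, 7, 9, 10, 11, 12}
Step 13: find(6) -> no change; set of 6 is {1, 4, 5, 6, 7, 9, 10, 11, 12}
Step 14: union(12, 4) -> already same set; set of 12 now {1, 4, 5, 6, 7, 9, 10, 11, 12}
Step 15: union(11, 1) -> already same set; set of 11 now {1, 4, 5, 6, 7, 9, 10, 11, 12}
Step 16: find(9) -> no change; set of 9 is {1, 4, 5, 6, 7, 9, 10, 11, 12}
Step 17: union(0, 7) -> merged; set of 0 now {0, 1, 4, 5, 6, 7, 9, 10, 11, 12}
Step 18: union(12, 6) -> already same set; set of 12 now {0, 1, 4, 5, 6, 7, 9, 10, 11, 12}
Step 19: union(1, 7) -> already same set; set of 1 now {0, 1, 4, 5, 6, 7, 9, 10, 11, 12}
Step 20: union(7, 1) -> already same set; set of 7 now {0, 1, 4, 5, 6, 7, 9, 10, 11, 12}
Step 21: find(4) -> no change; set of 4 is {0, 1, 4, 5, 6, 7, 9, 10, 11, 12}
Step 22: union(11, 2) -> merged; set of 11 now {0, 1, 2, 4, 5, 6, 7, 9, 10, 11, 12}
Step 23: union(2, 8) -> merged; set of 2 now {0, 1, 2, 4, 5, 6, 7, 8, 9, 10, 11, 12}
Step 24: find(5) -> no change; set of 5 is {0, 1, 2, 4, 5, 6, 7, 8, 9, 10, 11, 12}
Step 25: union(11, 1) -> already same set; set of 11 now {0, 1, 2, 4, 5, 6, 7, 8, 9, 10, 11, 12}
Component of 1: {0, 1, 2, 4, 5, 6, 7, 8, 9, 10, 11, 12}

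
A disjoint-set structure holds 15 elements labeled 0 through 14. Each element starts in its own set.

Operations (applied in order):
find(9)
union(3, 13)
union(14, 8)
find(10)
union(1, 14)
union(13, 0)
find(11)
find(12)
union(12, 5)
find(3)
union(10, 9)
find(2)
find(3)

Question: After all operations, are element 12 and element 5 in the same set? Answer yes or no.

Answer: yes

Derivation:
Step 1: find(9) -> no change; set of 9 is {9}
Step 2: union(3, 13) -> merged; set of 3 now {3, 13}
Step 3: union(14, 8) -> merged; set of 14 now {8, 14}
Step 4: find(10) -> no change; set of 10 is {10}
Step 5: union(1, 14) -> merged; set of 1 now {1, 8, 14}
Step 6: union(13, 0) -> merged; set of 13 now {0, 3, 13}
Step 7: find(11) -> no change; set of 11 is {11}
Step 8: find(12) -> no change; set of 12 is {12}
Step 9: union(12, 5) -> merged; set of 12 now {5, 12}
Step 10: find(3) -> no change; set of 3 is {0, 3, 13}
Step 11: union(10, 9) -> merged; set of 10 now {9, 10}
Step 12: find(2) -> no change; set of 2 is {2}
Step 13: find(3) -> no change; set of 3 is {0, 3, 13}
Set of 12: {5, 12}; 5 is a member.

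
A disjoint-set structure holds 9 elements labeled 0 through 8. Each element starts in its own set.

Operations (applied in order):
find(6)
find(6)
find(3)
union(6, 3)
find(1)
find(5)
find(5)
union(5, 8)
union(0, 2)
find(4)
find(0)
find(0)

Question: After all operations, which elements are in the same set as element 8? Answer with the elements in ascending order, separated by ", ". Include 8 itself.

Answer: 5, 8

Derivation:
Step 1: find(6) -> no change; set of 6 is {6}
Step 2: find(6) -> no change; set of 6 is {6}
Step 3: find(3) -> no change; set of 3 is {3}
Step 4: union(6, 3) -> merged; set of 6 now {3, 6}
Step 5: find(1) -> no change; set of 1 is {1}
Step 6: find(5) -> no change; set of 5 is {5}
Step 7: find(5) -> no change; set of 5 is {5}
Step 8: union(5, 8) -> merged; set of 5 now {5, 8}
Step 9: union(0, 2) -> merged; set of 0 now {0, 2}
Step 10: find(4) -> no change; set of 4 is {4}
Step 11: find(0) -> no change; set of 0 is {0, 2}
Step 12: find(0) -> no change; set of 0 is {0, 2}
Component of 8: {5, 8}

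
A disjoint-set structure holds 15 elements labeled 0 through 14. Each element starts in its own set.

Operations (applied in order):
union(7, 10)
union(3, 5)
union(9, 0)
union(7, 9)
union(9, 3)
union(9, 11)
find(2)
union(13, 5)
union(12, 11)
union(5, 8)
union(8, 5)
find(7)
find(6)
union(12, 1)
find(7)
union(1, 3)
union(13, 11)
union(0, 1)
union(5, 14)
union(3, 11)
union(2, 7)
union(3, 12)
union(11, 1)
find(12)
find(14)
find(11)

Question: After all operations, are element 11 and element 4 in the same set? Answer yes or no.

Answer: no

Derivation:
Step 1: union(7, 10) -> merged; set of 7 now {7, 10}
Step 2: union(3, 5) -> merged; set of 3 now {3, 5}
Step 3: union(9, 0) -> merged; set of 9 now {0, 9}
Step 4: union(7, 9) -> merged; set of 7 now {0, 7, 9, 10}
Step 5: union(9, 3) -> merged; set of 9 now {0, 3, 5, 7, 9, 10}
Step 6: union(9, 11) -> merged; set of 9 now {0, 3, 5, 7, 9, 10, 11}
Step 7: find(2) -> no change; set of 2 is {2}
Step 8: union(13, 5) -> merged; set of 13 now {0, 3, 5, 7, 9, 10, 11, 13}
Step 9: union(12, 11) -> merged; set of 12 now {0, 3, 5, 7, 9, 10, 11, 12, 13}
Step 10: union(5, 8) -> merged; set of 5 now {0, 3, 5, 7, 8, 9, 10, 11, 12, 13}
Step 11: union(8, 5) -> already same set; set of 8 now {0, 3, 5, 7, 8, 9, 10, 11, 12, 13}
Step 12: find(7) -> no change; set of 7 is {0, 3, 5, 7, 8, 9, 10, 11, 12, 13}
Step 13: find(6) -> no change; set of 6 is {6}
Step 14: union(12, 1) -> merged; set of 12 now {0, 1, 3, 5, 7, 8, 9, 10, 11, 12, 13}
Step 15: find(7) -> no change; set of 7 is {0, 1, 3, 5, 7, 8, 9, 10, 11, 12, 13}
Step 16: union(1, 3) -> already same set; set of 1 now {0, 1, 3, 5, 7, 8, 9, 10, 11, 12, 13}
Step 17: union(13, 11) -> already same set; set of 13 now {0, 1, 3, 5, 7, 8, 9, 10, 11, 12, 13}
Step 18: union(0, 1) -> already same set; set of 0 now {0, 1, 3, 5, 7, 8, 9, 10, 11, 12, 13}
Step 19: union(5, 14) -> merged; set of 5 now {0, 1, 3, 5, 7, 8, 9, 10, 11, 12, 13, 14}
Step 20: union(3, 11) -> already same set; set of 3 now {0, 1, 3, 5, 7, 8, 9, 10, 11, 12, 13, 14}
Step 21: union(2, 7) -> merged; set of 2 now {0, 1, 2, 3, 5, 7, 8, 9, 10, 11, 12, 13, 14}
Step 22: union(3, 12) -> already same set; set of 3 now {0, 1, 2, 3, 5, 7, 8, 9, 10, 11, 12, 13, 14}
Step 23: union(11, 1) -> already same set; set of 11 now {0, 1, 2, 3, 5, 7, 8, 9, 10, 11, 12, 13, 14}
Step 24: find(12) -> no change; set of 12 is {0, 1, 2, 3, 5, 7, 8, 9, 10, 11, 12, 13, 14}
Step 25: find(14) -> no change; set of 14 is {0, 1, 2, 3, 5, 7, 8, 9, 10, 11, 12, 13, 14}
Step 26: find(11) -> no change; set of 11 is {0, 1, 2, 3, 5, 7, 8, 9, 10, 11, 12, 13, 14}
Set of 11: {0, 1, 2, 3, 5, 7, 8, 9, 10, 11, 12, 13, 14}; 4 is not a member.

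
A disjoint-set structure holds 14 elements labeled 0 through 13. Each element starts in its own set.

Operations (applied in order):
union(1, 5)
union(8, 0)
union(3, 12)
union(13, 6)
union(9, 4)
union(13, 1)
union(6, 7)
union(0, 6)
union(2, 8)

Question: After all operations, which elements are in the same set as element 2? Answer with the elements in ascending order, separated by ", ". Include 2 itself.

Answer: 0, 1, 2, 5, 6, 7, 8, 13

Derivation:
Step 1: union(1, 5) -> merged; set of 1 now {1, 5}
Step 2: union(8, 0) -> merged; set of 8 now {0, 8}
Step 3: union(3, 12) -> merged; set of 3 now {3, 12}
Step 4: union(13, 6) -> merged; set of 13 now {6, 13}
Step 5: union(9, 4) -> merged; set of 9 now {4, 9}
Step 6: union(13, 1) -> merged; set of 13 now {1, 5, 6, 13}
Step 7: union(6, 7) -> merged; set of 6 now {1, 5, 6, 7, 13}
Step 8: union(0, 6) -> merged; set of 0 now {0, 1, 5, 6, 7, 8, 13}
Step 9: union(2, 8) -> merged; set of 2 now {0, 1, 2, 5, 6, 7, 8, 13}
Component of 2: {0, 1, 2, 5, 6, 7, 8, 13}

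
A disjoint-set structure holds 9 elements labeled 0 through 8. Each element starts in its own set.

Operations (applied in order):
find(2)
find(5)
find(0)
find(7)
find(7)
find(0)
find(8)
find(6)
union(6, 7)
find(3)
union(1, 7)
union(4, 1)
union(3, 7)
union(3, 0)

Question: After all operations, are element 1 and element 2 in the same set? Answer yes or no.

Step 1: find(2) -> no change; set of 2 is {2}
Step 2: find(5) -> no change; set of 5 is {5}
Step 3: find(0) -> no change; set of 0 is {0}
Step 4: find(7) -> no change; set of 7 is {7}
Step 5: find(7) -> no change; set of 7 is {7}
Step 6: find(0) -> no change; set of 0 is {0}
Step 7: find(8) -> no change; set of 8 is {8}
Step 8: find(6) -> no change; set of 6 is {6}
Step 9: union(6, 7) -> merged; set of 6 now {6, 7}
Step 10: find(3) -> no change; set of 3 is {3}
Step 11: union(1, 7) -> merged; set of 1 now {1, 6, 7}
Step 12: union(4, 1) -> merged; set of 4 now {1, 4, 6, 7}
Step 13: union(3, 7) -> merged; set of 3 now {1, 3, 4, 6, 7}
Step 14: union(3, 0) -> merged; set of 3 now {0, 1, 3, 4, 6, 7}
Set of 1: {0, 1, 3, 4, 6, 7}; 2 is not a member.

Answer: no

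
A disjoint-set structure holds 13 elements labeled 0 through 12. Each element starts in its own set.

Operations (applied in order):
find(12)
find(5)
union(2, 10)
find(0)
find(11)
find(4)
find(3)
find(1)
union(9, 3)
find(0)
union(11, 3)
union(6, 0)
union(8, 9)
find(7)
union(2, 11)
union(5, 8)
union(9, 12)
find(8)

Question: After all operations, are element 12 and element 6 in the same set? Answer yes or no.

Answer: no

Derivation:
Step 1: find(12) -> no change; set of 12 is {12}
Step 2: find(5) -> no change; set of 5 is {5}
Step 3: union(2, 10) -> merged; set of 2 now {2, 10}
Step 4: find(0) -> no change; set of 0 is {0}
Step 5: find(11) -> no change; set of 11 is {11}
Step 6: find(4) -> no change; set of 4 is {4}
Step 7: find(3) -> no change; set of 3 is {3}
Step 8: find(1) -> no change; set of 1 is {1}
Step 9: union(9, 3) -> merged; set of 9 now {3, 9}
Step 10: find(0) -> no change; set of 0 is {0}
Step 11: union(11, 3) -> merged; set of 11 now {3, 9, 11}
Step 12: union(6, 0) -> merged; set of 6 now {0, 6}
Step 13: union(8, 9) -> merged; set of 8 now {3, 8, 9, 11}
Step 14: find(7) -> no change; set of 7 is {7}
Step 15: union(2, 11) -> merged; set of 2 now {2, 3, 8, 9, 10, 11}
Step 16: union(5, 8) -> merged; set of 5 now {2, 3, 5, 8, 9, 10, 11}
Step 17: union(9, 12) -> merged; set of 9 now {2, 3, 5, 8, 9, 10, 11, 12}
Step 18: find(8) -> no change; set of 8 is {2, 3, 5, 8, 9, 10, 11, 12}
Set of 12: {2, 3, 5, 8, 9, 10, 11, 12}; 6 is not a member.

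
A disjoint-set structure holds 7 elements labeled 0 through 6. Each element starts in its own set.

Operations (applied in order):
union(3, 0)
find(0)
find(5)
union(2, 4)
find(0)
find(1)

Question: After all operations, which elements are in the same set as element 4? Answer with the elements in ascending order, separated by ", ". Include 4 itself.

Step 1: union(3, 0) -> merged; set of 3 now {0, 3}
Step 2: find(0) -> no change; set of 0 is {0, 3}
Step 3: find(5) -> no change; set of 5 is {5}
Step 4: union(2, 4) -> merged; set of 2 now {2, 4}
Step 5: find(0) -> no change; set of 0 is {0, 3}
Step 6: find(1) -> no change; set of 1 is {1}
Component of 4: {2, 4}

Answer: 2, 4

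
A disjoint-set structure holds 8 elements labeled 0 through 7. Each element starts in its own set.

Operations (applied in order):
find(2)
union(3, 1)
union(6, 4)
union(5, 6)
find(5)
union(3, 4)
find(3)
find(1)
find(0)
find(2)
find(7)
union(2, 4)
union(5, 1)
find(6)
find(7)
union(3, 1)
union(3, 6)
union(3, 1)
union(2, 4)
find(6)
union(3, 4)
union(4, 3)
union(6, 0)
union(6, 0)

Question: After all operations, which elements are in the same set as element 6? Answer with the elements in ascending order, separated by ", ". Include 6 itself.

Step 1: find(2) -> no change; set of 2 is {2}
Step 2: union(3, 1) -> merged; set of 3 now {1, 3}
Step 3: union(6, 4) -> merged; set of 6 now {4, 6}
Step 4: union(5, 6) -> merged; set of 5 now {4, 5, 6}
Step 5: find(5) -> no change; set of 5 is {4, 5, 6}
Step 6: union(3, 4) -> merged; set of 3 now {1, 3, 4, 5, 6}
Step 7: find(3) -> no change; set of 3 is {1, 3, 4, 5, 6}
Step 8: find(1) -> no change; set of 1 is {1, 3, 4, 5, 6}
Step 9: find(0) -> no change; set of 0 is {0}
Step 10: find(2) -> no change; set of 2 is {2}
Step 11: find(7) -> no change; set of 7 is {7}
Step 12: union(2, 4) -> merged; set of 2 now {1, 2, 3, 4, 5, 6}
Step 13: union(5, 1) -> already same set; set of 5 now {1, 2, 3, 4, 5, 6}
Step 14: find(6) -> no change; set of 6 is {1, 2, 3, 4, 5, 6}
Step 15: find(7) -> no change; set of 7 is {7}
Step 16: union(3, 1) -> already same set; set of 3 now {1, 2, 3, 4, 5, 6}
Step 17: union(3, 6) -> already same set; set of 3 now {1, 2, 3, 4, 5, 6}
Step 18: union(3, 1) -> already same set; set of 3 now {1, 2, 3, 4, 5, 6}
Step 19: union(2, 4) -> already same set; set of 2 now {1, 2, 3, 4, 5, 6}
Step 20: find(6) -> no change; set of 6 is {1, 2, 3, 4, 5, 6}
Step 21: union(3, 4) -> already same set; set of 3 now {1, 2, 3, 4, 5, 6}
Step 22: union(4, 3) -> already same set; set of 4 now {1, 2, 3, 4, 5, 6}
Step 23: union(6, 0) -> merged; set of 6 now {0, 1, 2, 3, 4, 5, 6}
Step 24: union(6, 0) -> already same set; set of 6 now {0, 1, 2, 3, 4, 5, 6}
Component of 6: {0, 1, 2, 3, 4, 5, 6}

Answer: 0, 1, 2, 3, 4, 5, 6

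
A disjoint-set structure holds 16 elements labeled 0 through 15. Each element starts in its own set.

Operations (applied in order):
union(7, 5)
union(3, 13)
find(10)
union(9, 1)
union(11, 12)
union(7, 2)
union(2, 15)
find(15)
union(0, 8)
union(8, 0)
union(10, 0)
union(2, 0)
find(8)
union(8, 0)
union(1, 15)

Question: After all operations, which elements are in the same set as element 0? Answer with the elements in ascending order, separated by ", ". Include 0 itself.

Answer: 0, 1, 2, 5, 7, 8, 9, 10, 15

Derivation:
Step 1: union(7, 5) -> merged; set of 7 now {5, 7}
Step 2: union(3, 13) -> merged; set of 3 now {3, 13}
Step 3: find(10) -> no change; set of 10 is {10}
Step 4: union(9, 1) -> merged; set of 9 now {1, 9}
Step 5: union(11, 12) -> merged; set of 11 now {11, 12}
Step 6: union(7, 2) -> merged; set of 7 now {2, 5, 7}
Step 7: union(2, 15) -> merged; set of 2 now {2, 5, 7, 15}
Step 8: find(15) -> no change; set of 15 is {2, 5, 7, 15}
Step 9: union(0, 8) -> merged; set of 0 now {0, 8}
Step 10: union(8, 0) -> already same set; set of 8 now {0, 8}
Step 11: union(10, 0) -> merged; set of 10 now {0, 8, 10}
Step 12: union(2, 0) -> merged; set of 2 now {0, 2, 5, 7, 8, 10, 15}
Step 13: find(8) -> no change; set of 8 is {0, 2, 5, 7, 8, 10, 15}
Step 14: union(8, 0) -> already same set; set of 8 now {0, 2, 5, 7, 8, 10, 15}
Step 15: union(1, 15) -> merged; set of 1 now {0, 1, 2, 5, 7, 8, 9, 10, 15}
Component of 0: {0, 1, 2, 5, 7, 8, 9, 10, 15}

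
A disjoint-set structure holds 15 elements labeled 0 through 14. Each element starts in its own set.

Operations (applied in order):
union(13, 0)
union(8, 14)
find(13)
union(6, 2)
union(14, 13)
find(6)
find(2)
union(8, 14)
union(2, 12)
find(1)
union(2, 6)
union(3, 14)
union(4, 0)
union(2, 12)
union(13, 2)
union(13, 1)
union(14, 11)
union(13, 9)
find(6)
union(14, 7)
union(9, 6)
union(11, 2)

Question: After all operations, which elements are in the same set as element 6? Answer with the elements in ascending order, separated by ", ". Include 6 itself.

Step 1: union(13, 0) -> merged; set of 13 now {0, 13}
Step 2: union(8, 14) -> merged; set of 8 now {8, 14}
Step 3: find(13) -> no change; set of 13 is {0, 13}
Step 4: union(6, 2) -> merged; set of 6 now {2, 6}
Step 5: union(14, 13) -> merged; set of 14 now {0, 8, 13, 14}
Step 6: find(6) -> no change; set of 6 is {2, 6}
Step 7: find(2) -> no change; set of 2 is {2, 6}
Step 8: union(8, 14) -> already same set; set of 8 now {0, 8, 13, 14}
Step 9: union(2, 12) -> merged; set of 2 now {2, 6, 12}
Step 10: find(1) -> no change; set of 1 is {1}
Step 11: union(2, 6) -> already same set; set of 2 now {2, 6, 12}
Step 12: union(3, 14) -> merged; set of 3 now {0, 3, 8, 13, 14}
Step 13: union(4, 0) -> merged; set of 4 now {0, 3, 4, 8, 13, 14}
Step 14: union(2, 12) -> already same set; set of 2 now {2, 6, 12}
Step 15: union(13, 2) -> merged; set of 13 now {0, 2, 3, 4, 6, 8, 12, 13, 14}
Step 16: union(13, 1) -> merged; set of 13 now {0, 1, 2, 3, 4, 6, 8, 12, 13, 14}
Step 17: union(14, 11) -> merged; set of 14 now {0, 1, 2, 3, 4, 6, 8, 11, 12, 13, 14}
Step 18: union(13, 9) -> merged; set of 13 now {0, 1, 2, 3, 4, 6, 8, 9, 11, 12, 13, 14}
Step 19: find(6) -> no change; set of 6 is {0, 1, 2, 3, 4, 6, 8, 9, 11, 12, 13, 14}
Step 20: union(14, 7) -> merged; set of 14 now {0, 1, 2, 3, 4, 6, 7, 8, 9, 11, 12, 13, 14}
Step 21: union(9, 6) -> already same set; set of 9 now {0, 1, 2, 3, 4, 6, 7, 8, 9, 11, 12, 13, 14}
Step 22: union(11, 2) -> already same set; set of 11 now {0, 1, 2, 3, 4, 6, 7, 8, 9, 11, 12, 13, 14}
Component of 6: {0, 1, 2, 3, 4, 6, 7, 8, 9, 11, 12, 13, 14}

Answer: 0, 1, 2, 3, 4, 6, 7, 8, 9, 11, 12, 13, 14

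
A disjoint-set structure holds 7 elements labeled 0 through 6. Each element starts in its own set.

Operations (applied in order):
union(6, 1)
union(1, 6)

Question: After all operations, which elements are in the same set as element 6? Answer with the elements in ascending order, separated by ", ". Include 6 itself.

Step 1: union(6, 1) -> merged; set of 6 now {1, 6}
Step 2: union(1, 6) -> already same set; set of 1 now {1, 6}
Component of 6: {1, 6}

Answer: 1, 6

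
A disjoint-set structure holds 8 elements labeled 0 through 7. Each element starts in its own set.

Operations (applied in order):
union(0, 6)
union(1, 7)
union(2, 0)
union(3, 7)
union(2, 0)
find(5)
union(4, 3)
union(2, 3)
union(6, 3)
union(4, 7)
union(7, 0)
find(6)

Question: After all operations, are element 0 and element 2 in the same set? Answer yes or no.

Answer: yes

Derivation:
Step 1: union(0, 6) -> merged; set of 0 now {0, 6}
Step 2: union(1, 7) -> merged; set of 1 now {1, 7}
Step 3: union(2, 0) -> merged; set of 2 now {0, 2, 6}
Step 4: union(3, 7) -> merged; set of 3 now {1, 3, 7}
Step 5: union(2, 0) -> already same set; set of 2 now {0, 2, 6}
Step 6: find(5) -> no change; set of 5 is {5}
Step 7: union(4, 3) -> merged; set of 4 now {1, 3, 4, 7}
Step 8: union(2, 3) -> merged; set of 2 now {0, 1, 2, 3, 4, 6, 7}
Step 9: union(6, 3) -> already same set; set of 6 now {0, 1, 2, 3, 4, 6, 7}
Step 10: union(4, 7) -> already same set; set of 4 now {0, 1, 2, 3, 4, 6, 7}
Step 11: union(7, 0) -> already same set; set of 7 now {0, 1, 2, 3, 4, 6, 7}
Step 12: find(6) -> no change; set of 6 is {0, 1, 2, 3, 4, 6, 7}
Set of 0: {0, 1, 2, 3, 4, 6, 7}; 2 is a member.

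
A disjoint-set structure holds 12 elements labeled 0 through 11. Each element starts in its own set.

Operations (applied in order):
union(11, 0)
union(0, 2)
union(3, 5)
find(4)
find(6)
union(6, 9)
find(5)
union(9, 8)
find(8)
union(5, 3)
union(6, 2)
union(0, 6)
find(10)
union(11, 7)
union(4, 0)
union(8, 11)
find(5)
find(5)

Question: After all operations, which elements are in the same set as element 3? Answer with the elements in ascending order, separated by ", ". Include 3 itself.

Answer: 3, 5

Derivation:
Step 1: union(11, 0) -> merged; set of 11 now {0, 11}
Step 2: union(0, 2) -> merged; set of 0 now {0, 2, 11}
Step 3: union(3, 5) -> merged; set of 3 now {3, 5}
Step 4: find(4) -> no change; set of 4 is {4}
Step 5: find(6) -> no change; set of 6 is {6}
Step 6: union(6, 9) -> merged; set of 6 now {6, 9}
Step 7: find(5) -> no change; set of 5 is {3, 5}
Step 8: union(9, 8) -> merged; set of 9 now {6, 8, 9}
Step 9: find(8) -> no change; set of 8 is {6, 8, 9}
Step 10: union(5, 3) -> already same set; set of 5 now {3, 5}
Step 11: union(6, 2) -> merged; set of 6 now {0, 2, 6, 8, 9, 11}
Step 12: union(0, 6) -> already same set; set of 0 now {0, 2, 6, 8, 9, 11}
Step 13: find(10) -> no change; set of 10 is {10}
Step 14: union(11, 7) -> merged; set of 11 now {0, 2, 6, 7, 8, 9, 11}
Step 15: union(4, 0) -> merged; set of 4 now {0, 2, 4, 6, 7, 8, 9, 11}
Step 16: union(8, 11) -> already same set; set of 8 now {0, 2, 4, 6, 7, 8, 9, 11}
Step 17: find(5) -> no change; set of 5 is {3, 5}
Step 18: find(5) -> no change; set of 5 is {3, 5}
Component of 3: {3, 5}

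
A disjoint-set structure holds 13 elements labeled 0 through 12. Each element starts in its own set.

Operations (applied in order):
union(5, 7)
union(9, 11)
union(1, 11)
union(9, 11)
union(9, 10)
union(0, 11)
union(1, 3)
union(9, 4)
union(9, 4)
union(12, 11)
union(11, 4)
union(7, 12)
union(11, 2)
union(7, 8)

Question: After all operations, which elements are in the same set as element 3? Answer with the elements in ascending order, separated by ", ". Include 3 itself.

Answer: 0, 1, 2, 3, 4, 5, 7, 8, 9, 10, 11, 12

Derivation:
Step 1: union(5, 7) -> merged; set of 5 now {5, 7}
Step 2: union(9, 11) -> merged; set of 9 now {9, 11}
Step 3: union(1, 11) -> merged; set of 1 now {1, 9, 11}
Step 4: union(9, 11) -> already same set; set of 9 now {1, 9, 11}
Step 5: union(9, 10) -> merged; set of 9 now {1, 9, 10, 11}
Step 6: union(0, 11) -> merged; set of 0 now {0, 1, 9, 10, 11}
Step 7: union(1, 3) -> merged; set of 1 now {0, 1, 3, 9, 10, 11}
Step 8: union(9, 4) -> merged; set of 9 now {0, 1, 3, 4, 9, 10, 11}
Step 9: union(9, 4) -> already same set; set of 9 now {0, 1, 3, 4, 9, 10, 11}
Step 10: union(12, 11) -> merged; set of 12 now {0, 1, 3, 4, 9, 10, 11, 12}
Step 11: union(11, 4) -> already same set; set of 11 now {0, 1, 3, 4, 9, 10, 11, 12}
Step 12: union(7, 12) -> merged; set of 7 now {0, 1, 3, 4, 5, 7, 9, 10, 11, 12}
Step 13: union(11, 2) -> merged; set of 11 now {0, 1, 2, 3, 4, 5, 7, 9, 10, 11, 12}
Step 14: union(7, 8) -> merged; set of 7 now {0, 1, 2, 3, 4, 5, 7, 8, 9, 10, 11, 12}
Component of 3: {0, 1, 2, 3, 4, 5, 7, 8, 9, 10, 11, 12}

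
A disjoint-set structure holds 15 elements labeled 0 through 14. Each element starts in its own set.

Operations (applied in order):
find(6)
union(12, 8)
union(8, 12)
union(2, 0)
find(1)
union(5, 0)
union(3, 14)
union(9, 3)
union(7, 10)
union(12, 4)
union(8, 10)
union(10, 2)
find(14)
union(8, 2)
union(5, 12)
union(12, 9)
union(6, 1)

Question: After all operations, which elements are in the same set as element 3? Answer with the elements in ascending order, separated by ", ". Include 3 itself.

Step 1: find(6) -> no change; set of 6 is {6}
Step 2: union(12, 8) -> merged; set of 12 now {8, 12}
Step 3: union(8, 12) -> already same set; set of 8 now {8, 12}
Step 4: union(2, 0) -> merged; set of 2 now {0, 2}
Step 5: find(1) -> no change; set of 1 is {1}
Step 6: union(5, 0) -> merged; set of 5 now {0, 2, 5}
Step 7: union(3, 14) -> merged; set of 3 now {3, 14}
Step 8: union(9, 3) -> merged; set of 9 now {3, 9, 14}
Step 9: union(7, 10) -> merged; set of 7 now {7, 10}
Step 10: union(12, 4) -> merged; set of 12 now {4, 8, 12}
Step 11: union(8, 10) -> merged; set of 8 now {4, 7, 8, 10, 12}
Step 12: union(10, 2) -> merged; set of 10 now {0, 2, 4, 5, 7, 8, 10, 12}
Step 13: find(14) -> no change; set of 14 is {3, 9, 14}
Step 14: union(8, 2) -> already same set; set of 8 now {0, 2, 4, 5, 7, 8, 10, 12}
Step 15: union(5, 12) -> already same set; set of 5 now {0, 2, 4, 5, 7, 8, 10, 12}
Step 16: union(12, 9) -> merged; set of 12 now {0, 2, 3, 4, 5, 7, 8, 9, 10, 12, 14}
Step 17: union(6, 1) -> merged; set of 6 now {1, 6}
Component of 3: {0, 2, 3, 4, 5, 7, 8, 9, 10, 12, 14}

Answer: 0, 2, 3, 4, 5, 7, 8, 9, 10, 12, 14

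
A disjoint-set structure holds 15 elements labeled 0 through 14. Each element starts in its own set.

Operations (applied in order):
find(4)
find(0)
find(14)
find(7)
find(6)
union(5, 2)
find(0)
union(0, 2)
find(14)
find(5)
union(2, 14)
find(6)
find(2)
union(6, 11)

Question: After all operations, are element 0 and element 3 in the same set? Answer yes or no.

Answer: no

Derivation:
Step 1: find(4) -> no change; set of 4 is {4}
Step 2: find(0) -> no change; set of 0 is {0}
Step 3: find(14) -> no change; set of 14 is {14}
Step 4: find(7) -> no change; set of 7 is {7}
Step 5: find(6) -> no change; set of 6 is {6}
Step 6: union(5, 2) -> merged; set of 5 now {2, 5}
Step 7: find(0) -> no change; set of 0 is {0}
Step 8: union(0, 2) -> merged; set of 0 now {0, 2, 5}
Step 9: find(14) -> no change; set of 14 is {14}
Step 10: find(5) -> no change; set of 5 is {0, 2, 5}
Step 11: union(2, 14) -> merged; set of 2 now {0, 2, 5, 14}
Step 12: find(6) -> no change; set of 6 is {6}
Step 13: find(2) -> no change; set of 2 is {0, 2, 5, 14}
Step 14: union(6, 11) -> merged; set of 6 now {6, 11}
Set of 0: {0, 2, 5, 14}; 3 is not a member.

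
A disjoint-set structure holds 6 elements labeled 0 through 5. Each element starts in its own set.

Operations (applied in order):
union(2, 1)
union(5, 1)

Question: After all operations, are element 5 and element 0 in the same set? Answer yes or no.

Step 1: union(2, 1) -> merged; set of 2 now {1, 2}
Step 2: union(5, 1) -> merged; set of 5 now {1, 2, 5}
Set of 5: {1, 2, 5}; 0 is not a member.

Answer: no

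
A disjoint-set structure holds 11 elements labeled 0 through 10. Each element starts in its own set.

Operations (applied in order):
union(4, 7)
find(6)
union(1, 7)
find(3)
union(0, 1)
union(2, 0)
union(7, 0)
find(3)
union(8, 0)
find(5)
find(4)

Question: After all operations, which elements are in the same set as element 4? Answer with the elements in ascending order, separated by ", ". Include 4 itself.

Answer: 0, 1, 2, 4, 7, 8

Derivation:
Step 1: union(4, 7) -> merged; set of 4 now {4, 7}
Step 2: find(6) -> no change; set of 6 is {6}
Step 3: union(1, 7) -> merged; set of 1 now {1, 4, 7}
Step 4: find(3) -> no change; set of 3 is {3}
Step 5: union(0, 1) -> merged; set of 0 now {0, 1, 4, 7}
Step 6: union(2, 0) -> merged; set of 2 now {0, 1, 2, 4, 7}
Step 7: union(7, 0) -> already same set; set of 7 now {0, 1, 2, 4, 7}
Step 8: find(3) -> no change; set of 3 is {3}
Step 9: union(8, 0) -> merged; set of 8 now {0, 1, 2, 4, 7, 8}
Step 10: find(5) -> no change; set of 5 is {5}
Step 11: find(4) -> no change; set of 4 is {0, 1, 2, 4, 7, 8}
Component of 4: {0, 1, 2, 4, 7, 8}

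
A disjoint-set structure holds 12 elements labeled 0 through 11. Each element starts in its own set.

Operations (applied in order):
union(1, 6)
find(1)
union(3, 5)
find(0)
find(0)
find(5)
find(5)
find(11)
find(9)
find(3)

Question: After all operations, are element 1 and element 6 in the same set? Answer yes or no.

Step 1: union(1, 6) -> merged; set of 1 now {1, 6}
Step 2: find(1) -> no change; set of 1 is {1, 6}
Step 3: union(3, 5) -> merged; set of 3 now {3, 5}
Step 4: find(0) -> no change; set of 0 is {0}
Step 5: find(0) -> no change; set of 0 is {0}
Step 6: find(5) -> no change; set of 5 is {3, 5}
Step 7: find(5) -> no change; set of 5 is {3, 5}
Step 8: find(11) -> no change; set of 11 is {11}
Step 9: find(9) -> no change; set of 9 is {9}
Step 10: find(3) -> no change; set of 3 is {3, 5}
Set of 1: {1, 6}; 6 is a member.

Answer: yes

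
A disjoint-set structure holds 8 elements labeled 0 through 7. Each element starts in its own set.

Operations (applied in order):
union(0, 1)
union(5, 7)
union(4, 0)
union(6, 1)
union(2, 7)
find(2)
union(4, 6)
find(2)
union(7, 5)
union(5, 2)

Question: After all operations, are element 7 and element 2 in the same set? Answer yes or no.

Step 1: union(0, 1) -> merged; set of 0 now {0, 1}
Step 2: union(5, 7) -> merged; set of 5 now {5, 7}
Step 3: union(4, 0) -> merged; set of 4 now {0, 1, 4}
Step 4: union(6, 1) -> merged; set of 6 now {0, 1, 4, 6}
Step 5: union(2, 7) -> merged; set of 2 now {2, 5, 7}
Step 6: find(2) -> no change; set of 2 is {2, 5, 7}
Step 7: union(4, 6) -> already same set; set of 4 now {0, 1, 4, 6}
Step 8: find(2) -> no change; set of 2 is {2, 5, 7}
Step 9: union(7, 5) -> already same set; set of 7 now {2, 5, 7}
Step 10: union(5, 2) -> already same set; set of 5 now {2, 5, 7}
Set of 7: {2, 5, 7}; 2 is a member.

Answer: yes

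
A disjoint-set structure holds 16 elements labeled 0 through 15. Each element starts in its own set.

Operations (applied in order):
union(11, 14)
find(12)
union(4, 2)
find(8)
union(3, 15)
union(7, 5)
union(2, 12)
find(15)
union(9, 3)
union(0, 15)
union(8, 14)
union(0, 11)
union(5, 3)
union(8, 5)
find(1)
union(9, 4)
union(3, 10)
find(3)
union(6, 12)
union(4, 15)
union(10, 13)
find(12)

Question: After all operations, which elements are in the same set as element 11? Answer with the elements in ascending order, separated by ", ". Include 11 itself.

Answer: 0, 2, 3, 4, 5, 6, 7, 8, 9, 10, 11, 12, 13, 14, 15

Derivation:
Step 1: union(11, 14) -> merged; set of 11 now {11, 14}
Step 2: find(12) -> no change; set of 12 is {12}
Step 3: union(4, 2) -> merged; set of 4 now {2, 4}
Step 4: find(8) -> no change; set of 8 is {8}
Step 5: union(3, 15) -> merged; set of 3 now {3, 15}
Step 6: union(7, 5) -> merged; set of 7 now {5, 7}
Step 7: union(2, 12) -> merged; set of 2 now {2, 4, 12}
Step 8: find(15) -> no change; set of 15 is {3, 15}
Step 9: union(9, 3) -> merged; set of 9 now {3, 9, 15}
Step 10: union(0, 15) -> merged; set of 0 now {0, 3, 9, 15}
Step 11: union(8, 14) -> merged; set of 8 now {8, 11, 14}
Step 12: union(0, 11) -> merged; set of 0 now {0, 3, 8, 9, 11, 14, 15}
Step 13: union(5, 3) -> merged; set of 5 now {0, 3, 5, 7, 8, 9, 11, 14, 15}
Step 14: union(8, 5) -> already same set; set of 8 now {0, 3, 5, 7, 8, 9, 11, 14, 15}
Step 15: find(1) -> no change; set of 1 is {1}
Step 16: union(9, 4) -> merged; set of 9 now {0, 2, 3, 4, 5, 7, 8, 9, 11, 12, 14, 15}
Step 17: union(3, 10) -> merged; set of 3 now {0, 2, 3, 4, 5, 7, 8, 9, 10, 11, 12, 14, 15}
Step 18: find(3) -> no change; set of 3 is {0, 2, 3, 4, 5, 7, 8, 9, 10, 11, 12, 14, 15}
Step 19: union(6, 12) -> merged; set of 6 now {0, 2, 3, 4, 5, 6, 7, 8, 9, 10, 11, 12, 14, 15}
Step 20: union(4, 15) -> already same set; set of 4 now {0, 2, 3, 4, 5, 6, 7, 8, 9, 10, 11, 12, 14, 15}
Step 21: union(10, 13) -> merged; set of 10 now {0, 2, 3, 4, 5, 6, 7, 8, 9, 10, 11, 12, 13, 14, 15}
Step 22: find(12) -> no change; set of 12 is {0, 2, 3, 4, 5, 6, 7, 8, 9, 10, 11, 12, 13, 14, 15}
Component of 11: {0, 2, 3, 4, 5, 6, 7, 8, 9, 10, 11, 12, 13, 14, 15}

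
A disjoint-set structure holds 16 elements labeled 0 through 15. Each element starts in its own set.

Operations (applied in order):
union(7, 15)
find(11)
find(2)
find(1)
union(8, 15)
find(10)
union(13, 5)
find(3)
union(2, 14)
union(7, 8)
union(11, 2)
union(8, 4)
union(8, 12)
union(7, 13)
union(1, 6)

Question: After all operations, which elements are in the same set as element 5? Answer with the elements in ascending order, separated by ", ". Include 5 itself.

Step 1: union(7, 15) -> merged; set of 7 now {7, 15}
Step 2: find(11) -> no change; set of 11 is {11}
Step 3: find(2) -> no change; set of 2 is {2}
Step 4: find(1) -> no change; set of 1 is {1}
Step 5: union(8, 15) -> merged; set of 8 now {7, 8, 15}
Step 6: find(10) -> no change; set of 10 is {10}
Step 7: union(13, 5) -> merged; set of 13 now {5, 13}
Step 8: find(3) -> no change; set of 3 is {3}
Step 9: union(2, 14) -> merged; set of 2 now {2, 14}
Step 10: union(7, 8) -> already same set; set of 7 now {7, 8, 15}
Step 11: union(11, 2) -> merged; set of 11 now {2, 11, 14}
Step 12: union(8, 4) -> merged; set of 8 now {4, 7, 8, 15}
Step 13: union(8, 12) -> merged; set of 8 now {4, 7, 8, 12, 15}
Step 14: union(7, 13) -> merged; set of 7 now {4, 5, 7, 8, 12, 13, 15}
Step 15: union(1, 6) -> merged; set of 1 now {1, 6}
Component of 5: {4, 5, 7, 8, 12, 13, 15}

Answer: 4, 5, 7, 8, 12, 13, 15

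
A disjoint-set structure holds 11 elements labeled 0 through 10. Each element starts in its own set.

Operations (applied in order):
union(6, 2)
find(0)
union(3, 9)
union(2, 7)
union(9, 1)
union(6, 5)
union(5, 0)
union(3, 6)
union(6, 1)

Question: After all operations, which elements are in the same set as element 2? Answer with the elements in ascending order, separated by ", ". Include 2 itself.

Step 1: union(6, 2) -> merged; set of 6 now {2, 6}
Step 2: find(0) -> no change; set of 0 is {0}
Step 3: union(3, 9) -> merged; set of 3 now {3, 9}
Step 4: union(2, 7) -> merged; set of 2 now {2, 6, 7}
Step 5: union(9, 1) -> merged; set of 9 now {1, 3, 9}
Step 6: union(6, 5) -> merged; set of 6 now {2, 5, 6, 7}
Step 7: union(5, 0) -> merged; set of 5 now {0, 2, 5, 6, 7}
Step 8: union(3, 6) -> merged; set of 3 now {0, 1, 2, 3, 5, 6, 7, 9}
Step 9: union(6, 1) -> already same set; set of 6 now {0, 1, 2, 3, 5, 6, 7, 9}
Component of 2: {0, 1, 2, 3, 5, 6, 7, 9}

Answer: 0, 1, 2, 3, 5, 6, 7, 9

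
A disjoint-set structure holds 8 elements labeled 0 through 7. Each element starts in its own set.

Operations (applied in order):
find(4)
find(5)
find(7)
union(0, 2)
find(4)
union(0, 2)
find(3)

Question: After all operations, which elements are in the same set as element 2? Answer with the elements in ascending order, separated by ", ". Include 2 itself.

Step 1: find(4) -> no change; set of 4 is {4}
Step 2: find(5) -> no change; set of 5 is {5}
Step 3: find(7) -> no change; set of 7 is {7}
Step 4: union(0, 2) -> merged; set of 0 now {0, 2}
Step 5: find(4) -> no change; set of 4 is {4}
Step 6: union(0, 2) -> already same set; set of 0 now {0, 2}
Step 7: find(3) -> no change; set of 3 is {3}
Component of 2: {0, 2}

Answer: 0, 2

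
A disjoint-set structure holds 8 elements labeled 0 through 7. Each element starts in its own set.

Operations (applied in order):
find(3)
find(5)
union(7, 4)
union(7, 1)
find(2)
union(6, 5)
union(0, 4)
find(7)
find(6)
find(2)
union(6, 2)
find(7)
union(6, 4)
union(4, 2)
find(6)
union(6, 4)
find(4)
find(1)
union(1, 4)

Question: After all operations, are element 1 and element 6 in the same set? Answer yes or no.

Answer: yes

Derivation:
Step 1: find(3) -> no change; set of 3 is {3}
Step 2: find(5) -> no change; set of 5 is {5}
Step 3: union(7, 4) -> merged; set of 7 now {4, 7}
Step 4: union(7, 1) -> merged; set of 7 now {1, 4, 7}
Step 5: find(2) -> no change; set of 2 is {2}
Step 6: union(6, 5) -> merged; set of 6 now {5, 6}
Step 7: union(0, 4) -> merged; set of 0 now {0, 1, 4, 7}
Step 8: find(7) -> no change; set of 7 is {0, 1, 4, 7}
Step 9: find(6) -> no change; set of 6 is {5, 6}
Step 10: find(2) -> no change; set of 2 is {2}
Step 11: union(6, 2) -> merged; set of 6 now {2, 5, 6}
Step 12: find(7) -> no change; set of 7 is {0, 1, 4, 7}
Step 13: union(6, 4) -> merged; set of 6 now {0, 1, 2, 4, 5, 6, 7}
Step 14: union(4, 2) -> already same set; set of 4 now {0, 1, 2, 4, 5, 6, 7}
Step 15: find(6) -> no change; set of 6 is {0, 1, 2, 4, 5, 6, 7}
Step 16: union(6, 4) -> already same set; set of 6 now {0, 1, 2, 4, 5, 6, 7}
Step 17: find(4) -> no change; set of 4 is {0, 1, 2, 4, 5, 6, 7}
Step 18: find(1) -> no change; set of 1 is {0, 1, 2, 4, 5, 6, 7}
Step 19: union(1, 4) -> already same set; set of 1 now {0, 1, 2, 4, 5, 6, 7}
Set of 1: {0, 1, 2, 4, 5, 6, 7}; 6 is a member.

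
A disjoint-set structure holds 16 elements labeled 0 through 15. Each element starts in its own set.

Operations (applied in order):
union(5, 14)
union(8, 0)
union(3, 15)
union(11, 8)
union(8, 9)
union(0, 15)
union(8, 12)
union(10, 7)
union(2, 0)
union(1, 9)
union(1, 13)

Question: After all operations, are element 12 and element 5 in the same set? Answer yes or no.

Step 1: union(5, 14) -> merged; set of 5 now {5, 14}
Step 2: union(8, 0) -> merged; set of 8 now {0, 8}
Step 3: union(3, 15) -> merged; set of 3 now {3, 15}
Step 4: union(11, 8) -> merged; set of 11 now {0, 8, 11}
Step 5: union(8, 9) -> merged; set of 8 now {0, 8, 9, 11}
Step 6: union(0, 15) -> merged; set of 0 now {0, 3, 8, 9, 11, 15}
Step 7: union(8, 12) -> merged; set of 8 now {0, 3, 8, 9, 11, 12, 15}
Step 8: union(10, 7) -> merged; set of 10 now {7, 10}
Step 9: union(2, 0) -> merged; set of 2 now {0, 2, 3, 8, 9, 11, 12, 15}
Step 10: union(1, 9) -> merged; set of 1 now {0, 1, 2, 3, 8, 9, 11, 12, 15}
Step 11: union(1, 13) -> merged; set of 1 now {0, 1, 2, 3, 8, 9, 11, 12, 13, 15}
Set of 12: {0, 1, 2, 3, 8, 9, 11, 12, 13, 15}; 5 is not a member.

Answer: no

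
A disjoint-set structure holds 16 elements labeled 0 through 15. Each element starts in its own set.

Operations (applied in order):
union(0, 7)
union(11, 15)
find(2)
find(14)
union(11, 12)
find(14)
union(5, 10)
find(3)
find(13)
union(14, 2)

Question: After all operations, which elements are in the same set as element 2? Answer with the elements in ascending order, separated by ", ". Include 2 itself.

Answer: 2, 14

Derivation:
Step 1: union(0, 7) -> merged; set of 0 now {0, 7}
Step 2: union(11, 15) -> merged; set of 11 now {11, 15}
Step 3: find(2) -> no change; set of 2 is {2}
Step 4: find(14) -> no change; set of 14 is {14}
Step 5: union(11, 12) -> merged; set of 11 now {11, 12, 15}
Step 6: find(14) -> no change; set of 14 is {14}
Step 7: union(5, 10) -> merged; set of 5 now {5, 10}
Step 8: find(3) -> no change; set of 3 is {3}
Step 9: find(13) -> no change; set of 13 is {13}
Step 10: union(14, 2) -> merged; set of 14 now {2, 14}
Component of 2: {2, 14}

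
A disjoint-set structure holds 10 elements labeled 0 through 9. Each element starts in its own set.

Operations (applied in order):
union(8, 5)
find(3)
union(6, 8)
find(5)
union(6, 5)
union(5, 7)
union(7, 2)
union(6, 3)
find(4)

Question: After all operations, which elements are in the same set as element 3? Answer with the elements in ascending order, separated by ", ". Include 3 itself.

Step 1: union(8, 5) -> merged; set of 8 now {5, 8}
Step 2: find(3) -> no change; set of 3 is {3}
Step 3: union(6, 8) -> merged; set of 6 now {5, 6, 8}
Step 4: find(5) -> no change; set of 5 is {5, 6, 8}
Step 5: union(6, 5) -> already same set; set of 6 now {5, 6, 8}
Step 6: union(5, 7) -> merged; set of 5 now {5, 6, 7, 8}
Step 7: union(7, 2) -> merged; set of 7 now {2, 5, 6, 7, 8}
Step 8: union(6, 3) -> merged; set of 6 now {2, 3, 5, 6, 7, 8}
Step 9: find(4) -> no change; set of 4 is {4}
Component of 3: {2, 3, 5, 6, 7, 8}

Answer: 2, 3, 5, 6, 7, 8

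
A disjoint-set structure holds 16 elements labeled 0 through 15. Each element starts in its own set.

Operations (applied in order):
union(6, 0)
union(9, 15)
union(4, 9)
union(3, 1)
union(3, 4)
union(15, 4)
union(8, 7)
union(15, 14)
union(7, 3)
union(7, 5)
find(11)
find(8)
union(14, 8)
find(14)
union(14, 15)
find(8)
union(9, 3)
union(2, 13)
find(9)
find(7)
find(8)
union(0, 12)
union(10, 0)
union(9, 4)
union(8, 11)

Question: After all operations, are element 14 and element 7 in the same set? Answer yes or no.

Answer: yes

Derivation:
Step 1: union(6, 0) -> merged; set of 6 now {0, 6}
Step 2: union(9, 15) -> merged; set of 9 now {9, 15}
Step 3: union(4, 9) -> merged; set of 4 now {4, 9, 15}
Step 4: union(3, 1) -> merged; set of 3 now {1, 3}
Step 5: union(3, 4) -> merged; set of 3 now {1, 3, 4, 9, 15}
Step 6: union(15, 4) -> already same set; set of 15 now {1, 3, 4, 9, 15}
Step 7: union(8, 7) -> merged; set of 8 now {7, 8}
Step 8: union(15, 14) -> merged; set of 15 now {1, 3, 4, 9, 14, 15}
Step 9: union(7, 3) -> merged; set of 7 now {1, 3, 4, 7, 8, 9, 14, 15}
Step 10: union(7, 5) -> merged; set of 7 now {1, 3, 4, 5, 7, 8, 9, 14, 15}
Step 11: find(11) -> no change; set of 11 is {11}
Step 12: find(8) -> no change; set of 8 is {1, 3, 4, 5, 7, 8, 9, 14, 15}
Step 13: union(14, 8) -> already same set; set of 14 now {1, 3, 4, 5, 7, 8, 9, 14, 15}
Step 14: find(14) -> no change; set of 14 is {1, 3, 4, 5, 7, 8, 9, 14, 15}
Step 15: union(14, 15) -> already same set; set of 14 now {1, 3, 4, 5, 7, 8, 9, 14, 15}
Step 16: find(8) -> no change; set of 8 is {1, 3, 4, 5, 7, 8, 9, 14, 15}
Step 17: union(9, 3) -> already same set; set of 9 now {1, 3, 4, 5, 7, 8, 9, 14, 15}
Step 18: union(2, 13) -> merged; set of 2 now {2, 13}
Step 19: find(9) -> no change; set of 9 is {1, 3, 4, 5, 7, 8, 9, 14, 15}
Step 20: find(7) -> no change; set of 7 is {1, 3, 4, 5, 7, 8, 9, 14, 15}
Step 21: find(8) -> no change; set of 8 is {1, 3, 4, 5, 7, 8, 9, 14, 15}
Step 22: union(0, 12) -> merged; set of 0 now {0, 6, 12}
Step 23: union(10, 0) -> merged; set of 10 now {0, 6, 10, 12}
Step 24: union(9, 4) -> already same set; set of 9 now {1, 3, 4, 5, 7, 8, 9, 14, 15}
Step 25: union(8, 11) -> merged; set of 8 now {1, 3, 4, 5, 7, 8, 9, 11, 14, 15}
Set of 14: {1, 3, 4, 5, 7, 8, 9, 11, 14, 15}; 7 is a member.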